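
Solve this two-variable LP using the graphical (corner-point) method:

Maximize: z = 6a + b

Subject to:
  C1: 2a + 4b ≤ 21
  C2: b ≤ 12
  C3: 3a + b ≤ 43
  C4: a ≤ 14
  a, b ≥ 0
a = 10.5, b = 0, z = 63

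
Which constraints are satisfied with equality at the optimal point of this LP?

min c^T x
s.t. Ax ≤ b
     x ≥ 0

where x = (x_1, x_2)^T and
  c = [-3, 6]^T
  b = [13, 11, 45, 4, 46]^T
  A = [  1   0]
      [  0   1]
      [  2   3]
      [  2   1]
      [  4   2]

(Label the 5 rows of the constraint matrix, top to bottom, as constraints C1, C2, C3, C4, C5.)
Optimal: x_1 = 2, x_2 = 0
Binding: C4, x_2 ≥ 0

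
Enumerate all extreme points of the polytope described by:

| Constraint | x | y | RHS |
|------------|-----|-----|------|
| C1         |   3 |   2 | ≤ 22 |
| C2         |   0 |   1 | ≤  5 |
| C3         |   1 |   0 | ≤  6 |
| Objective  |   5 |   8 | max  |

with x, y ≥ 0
Each vertex is the intersection of two constraint boundaries that also satisfies all remaining constraints:
  x = 0 and y = 0 → (0, 0)
  x = 6 and y = 0 → (6, 0)
  3x + 2y = 22 and x = 6 → (6, 2)
  3x + 2y = 22 and y = 5 → (4, 5)
  y = 5 and x = 0 → (0, 5)

Vertices: (0, 0), (6, 0), (6, 2), (4, 5), (0, 5)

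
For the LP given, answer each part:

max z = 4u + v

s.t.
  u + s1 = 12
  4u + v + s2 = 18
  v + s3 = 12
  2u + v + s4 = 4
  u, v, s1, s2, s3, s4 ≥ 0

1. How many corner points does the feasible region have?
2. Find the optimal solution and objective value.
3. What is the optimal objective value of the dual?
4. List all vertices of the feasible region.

1. 3
2. u = 2, v = 0, z = 8
3. 8 (by strong duality, equal to the primal optimum)
4. (0, 0), (2, 0), (0, 4)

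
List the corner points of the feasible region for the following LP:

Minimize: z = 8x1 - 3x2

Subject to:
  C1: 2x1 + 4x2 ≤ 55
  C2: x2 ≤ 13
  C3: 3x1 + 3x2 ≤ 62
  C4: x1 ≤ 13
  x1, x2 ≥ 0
Each vertex is the intersection of two constraint boundaries that also satisfies all remaining constraints:
  x1 = 0 and x2 = 0 → (0, 0)
  x1 = 13 and x2 = 0 → (13, 0)
  2x1 + 4x2 = 55 and x1 = 13 → (13, 7.25)
  2x1 + 4x2 = 55 and x2 = 13 → (1.5, 13)
  x2 = 13 and x1 = 0 → (0, 13)

Vertices: (0, 0), (13, 0), (13, 7.25), (1.5, 13), (0, 13)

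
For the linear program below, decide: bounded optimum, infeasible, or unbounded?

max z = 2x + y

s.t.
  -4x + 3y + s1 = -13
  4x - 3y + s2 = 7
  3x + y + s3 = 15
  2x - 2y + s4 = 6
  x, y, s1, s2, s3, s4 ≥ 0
The row 4x - 3y + s2 = 7 with s2 ≥ 0 requires 4x - 3y ≤ 7, while the row -4x + 3y + s1 = -13 with s1 ≥ 0 is equivalent to 4x - 3y ≥ 13. Together they would need 13 ≤ 4x - 3y ≤ 7, which is impossible since 13 > 7. No point satisfies all constraints.

Infeasible — the constraint set is empty.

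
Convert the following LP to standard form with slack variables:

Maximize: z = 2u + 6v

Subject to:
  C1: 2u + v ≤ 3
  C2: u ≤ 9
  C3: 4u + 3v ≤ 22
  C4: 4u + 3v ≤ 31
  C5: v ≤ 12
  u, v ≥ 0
max z = 2u + 6v

s.t.
  2u + v + s1 = 3
  u + s2 = 9
  4u + 3v + s3 = 22
  4u + 3v + s4 = 31
  v + s5 = 12
  u, v, s1, s2, s3, s4, s5 ≥ 0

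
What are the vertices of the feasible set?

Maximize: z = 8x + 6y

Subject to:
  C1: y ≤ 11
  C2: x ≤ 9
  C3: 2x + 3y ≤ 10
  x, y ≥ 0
Each vertex is the intersection of two constraint boundaries that also satisfies all remaining constraints:
  x = 0 and y = 0 → (0, 0)
  2x + 3y = 10 and y = 0 → (5, 0)
  2x + 3y = 10 and x = 0 → (0, 3.333)

Vertices: (0, 0), (5, 0), (0, 3.333)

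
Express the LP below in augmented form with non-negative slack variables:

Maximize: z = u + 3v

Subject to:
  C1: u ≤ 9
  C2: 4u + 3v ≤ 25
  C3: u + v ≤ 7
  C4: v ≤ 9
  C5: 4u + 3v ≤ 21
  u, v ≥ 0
max z = u + 3v

s.t.
  u + s1 = 9
  4u + 3v + s2 = 25
  u + v + s3 = 7
  v + s4 = 9
  4u + 3v + s5 = 21
  u, v, s1, s2, s3, s4, s5 ≥ 0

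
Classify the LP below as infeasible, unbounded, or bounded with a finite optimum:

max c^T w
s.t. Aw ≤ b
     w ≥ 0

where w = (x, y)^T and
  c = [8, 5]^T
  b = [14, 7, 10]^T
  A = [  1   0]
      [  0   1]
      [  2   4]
The point (5, 0) satisfies every constraint, so the LP is feasible; the constraints give x ≤ 14 and y ≤ 7, which with x, y ≥ 0 keep the feasible region inside a bounded box. A feasible, bounded LP attains a finite optimum at a vertex.

Evaluating z = 8x + 5y at each vertex:
  (0, 0): z = 0
  (5, 0): z = 40
  (0, 2.5): z = 12.5

Bounded optimum: z* = 40 at (5, 0).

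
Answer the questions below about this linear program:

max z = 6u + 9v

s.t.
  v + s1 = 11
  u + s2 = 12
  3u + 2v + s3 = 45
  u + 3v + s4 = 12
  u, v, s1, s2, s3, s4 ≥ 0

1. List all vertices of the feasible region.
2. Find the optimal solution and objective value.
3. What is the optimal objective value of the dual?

1. (0, 0), (12, 0), (0, 4)
2. u = 12, v = 0, z = 72
3. 72 (by strong duality, equal to the primal optimum)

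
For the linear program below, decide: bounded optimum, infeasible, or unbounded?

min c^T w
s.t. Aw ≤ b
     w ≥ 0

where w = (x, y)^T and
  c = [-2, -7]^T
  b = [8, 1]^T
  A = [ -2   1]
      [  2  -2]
Feasible point: (0, 0) satisfies every constraint, so the LP is feasible.
Direction d = (1, 1): for each constraint row a, a·d ≤ 0 —
  (-2)(1) + (1)(1) = -1 ≤ 0
  (2)(1) + (-2)(1) = 0 ≤ 0
and d ≥ 0, so (0, 0) + t·d stays feasible for every t ≥ 0. Along this ray z = -2x - 7y changes by -9 per unit t, so z → −∞.

Unbounded — the objective can decrease without bound over the feasible region.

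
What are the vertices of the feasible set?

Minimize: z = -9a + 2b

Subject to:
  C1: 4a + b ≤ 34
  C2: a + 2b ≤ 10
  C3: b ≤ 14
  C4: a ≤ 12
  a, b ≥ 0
Each vertex is the intersection of two constraint boundaries that also satisfies all remaining constraints:
  a = 0 and b = 0 → (0, 0)
  4a + b = 34 and b = 0 → (8.5, 0)
  4a + b = 34 and a + 2b = 10 → (8.286, 0.8571)
  a + 2b = 10 and a = 0 → (0, 5)

Vertices: (0, 0), (8.5, 0), (8.286, 0.8571), (0, 5)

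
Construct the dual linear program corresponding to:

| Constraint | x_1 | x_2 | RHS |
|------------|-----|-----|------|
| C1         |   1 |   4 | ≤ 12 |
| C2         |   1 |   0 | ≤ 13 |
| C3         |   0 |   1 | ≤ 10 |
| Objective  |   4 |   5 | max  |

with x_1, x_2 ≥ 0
Minimize: z = 12y1 + 13y2 + 10y3

Subject to:
  C1: -y1 - y2 ≤ -4
  C2: -4y1 - y3 ≤ -5
  y1, y2, y3 ≥ 0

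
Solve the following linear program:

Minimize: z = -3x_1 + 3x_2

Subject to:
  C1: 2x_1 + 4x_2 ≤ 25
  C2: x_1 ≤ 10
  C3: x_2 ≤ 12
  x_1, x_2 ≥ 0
x_1 = 10, x_2 = 0, z = -30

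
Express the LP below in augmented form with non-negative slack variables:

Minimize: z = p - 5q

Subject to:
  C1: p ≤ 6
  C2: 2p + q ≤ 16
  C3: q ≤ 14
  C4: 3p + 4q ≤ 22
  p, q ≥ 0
min z = p - 5q

s.t.
  p + s1 = 6
  2p + q + s2 = 16
  q + s3 = 14
  3p + 4q + s4 = 22
  p, q, s1, s2, s3, s4 ≥ 0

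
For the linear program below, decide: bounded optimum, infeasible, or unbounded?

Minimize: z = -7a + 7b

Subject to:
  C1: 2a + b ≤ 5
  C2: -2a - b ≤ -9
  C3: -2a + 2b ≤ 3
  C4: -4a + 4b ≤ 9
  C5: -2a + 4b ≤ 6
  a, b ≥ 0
C1 requires 2a + b ≤ 5, while C2 (-2a - b ≤ -9) is equivalent to 2a + b ≥ 9. Together they would need 9 ≤ 2a + b ≤ 5, which is impossible since 9 > 5. No point satisfies all constraints.

The feasible region is empty; the LP is infeasible.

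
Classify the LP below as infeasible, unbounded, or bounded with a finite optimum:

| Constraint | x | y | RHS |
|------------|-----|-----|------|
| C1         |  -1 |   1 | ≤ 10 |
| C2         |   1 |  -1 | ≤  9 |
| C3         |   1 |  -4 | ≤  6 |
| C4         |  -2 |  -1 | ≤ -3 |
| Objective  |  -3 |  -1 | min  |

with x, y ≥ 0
Feasible point: (1, 1) satisfies every constraint, so the LP is feasible.
Direction d = (1, 1): for each constraint row a, a·d ≤ 0 —
  (-1)(1) + (1)(1) = 0 ≤ 0
  (1)(1) + (-1)(1) = 0 ≤ 0
  (1)(1) + (-4)(1) = -3 ≤ 0
  (-2)(1) + (-1)(1) = -3 ≤ 0
and d ≥ 0, so (1, 1) + t·d stays feasible for every t ≥ 0. Along this ray z = -3x - y changes by -4 per unit t, so z → −∞.

The LP is unbounded; z can be made arbitrarily small.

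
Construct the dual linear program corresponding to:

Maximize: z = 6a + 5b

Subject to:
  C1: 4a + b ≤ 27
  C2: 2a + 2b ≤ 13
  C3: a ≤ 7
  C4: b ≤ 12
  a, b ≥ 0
Minimize: z = 27y1 + 13y2 + 7y3 + 12y4

Subject to:
  C1: -4y1 - 2y2 - y3 ≤ -6
  C2: -y1 - 2y2 - y4 ≤ -5
  y1, y2, y3, y4 ≥ 0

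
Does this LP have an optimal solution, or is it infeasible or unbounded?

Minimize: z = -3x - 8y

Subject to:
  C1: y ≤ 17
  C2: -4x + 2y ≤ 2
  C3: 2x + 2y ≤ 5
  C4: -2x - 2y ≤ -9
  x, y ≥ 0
C3 requires 2x + 2y ≤ 5, while C4 (-2x - 2y ≤ -9) is equivalent to 2x + 2y ≥ 9. Together they would need 9 ≤ 2x + 2y ≤ 5, which is impossible since 9 > 5. No point satisfies all constraints.

Infeasible: no point satisfies all constraints simultaneously.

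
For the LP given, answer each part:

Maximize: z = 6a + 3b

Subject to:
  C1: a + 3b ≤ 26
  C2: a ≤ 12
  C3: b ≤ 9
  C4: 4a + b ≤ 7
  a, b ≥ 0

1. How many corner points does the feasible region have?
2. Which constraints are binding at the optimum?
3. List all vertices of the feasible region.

1. 3
2. C4, a ≥ 0
3. (0, 0), (1.75, 0), (0, 7)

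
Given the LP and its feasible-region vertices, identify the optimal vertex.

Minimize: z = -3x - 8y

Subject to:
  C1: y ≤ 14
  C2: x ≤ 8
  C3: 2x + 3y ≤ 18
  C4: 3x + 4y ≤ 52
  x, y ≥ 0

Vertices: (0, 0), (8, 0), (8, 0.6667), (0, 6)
Evaluating z = -3x - 8y at each vertex:
  (0, 0): z = 0
  (8, 0): z = -24
  (8, 0.6667): z = -29.33
  (0, 6): z = -48

The smallest value is z = -48, attained at (0, 6).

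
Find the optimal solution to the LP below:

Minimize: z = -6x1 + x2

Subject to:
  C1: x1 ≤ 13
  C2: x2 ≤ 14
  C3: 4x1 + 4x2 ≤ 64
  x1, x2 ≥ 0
x1 = 13, x2 = 0, z = -78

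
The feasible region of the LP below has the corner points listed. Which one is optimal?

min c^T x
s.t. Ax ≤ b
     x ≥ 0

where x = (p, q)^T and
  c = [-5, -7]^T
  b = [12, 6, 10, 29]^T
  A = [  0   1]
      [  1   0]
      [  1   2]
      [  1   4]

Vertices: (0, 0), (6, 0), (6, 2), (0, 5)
Evaluating z = -5p - 7q at each vertex:
  (0, 0): z = 0
  (6, 0): z = -30
  (6, 2): z = -44
  (0, 5): z = -35

The smallest value is z = -44, attained at (6, 2).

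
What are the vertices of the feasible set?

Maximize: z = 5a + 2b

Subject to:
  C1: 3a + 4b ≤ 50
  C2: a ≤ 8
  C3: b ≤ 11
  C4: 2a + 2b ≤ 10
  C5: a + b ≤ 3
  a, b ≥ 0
Each vertex is the intersection of two constraint boundaries that also satisfies all remaining constraints:
  a = 0 and b = 0 → (0, 0)
  a + b = 3 and b = 0 → (3, 0)
  a + b = 3 and a = 0 → (0, 3)

Vertices: (0, 0), (3, 0), (0, 3)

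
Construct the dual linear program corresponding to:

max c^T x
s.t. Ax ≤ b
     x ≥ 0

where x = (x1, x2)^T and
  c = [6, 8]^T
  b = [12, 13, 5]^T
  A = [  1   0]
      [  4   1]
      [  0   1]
Minimize: z = 12y1 + 13y2 + 5y3

Subject to:
  C1: -y1 - 4y2 ≤ -6
  C2: -y2 - y3 ≤ -8
  y1, y2, y3 ≥ 0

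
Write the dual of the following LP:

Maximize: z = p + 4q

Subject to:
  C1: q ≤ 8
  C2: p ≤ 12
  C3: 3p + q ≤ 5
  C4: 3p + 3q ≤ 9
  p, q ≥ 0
Minimize: z = 8y1 + 12y2 + 5y3 + 9y4

Subject to:
  C1: -y2 - 3y3 - 3y4 ≤ -1
  C2: -y1 - y3 - 3y4 ≤ -4
  y1, y2, y3, y4 ≥ 0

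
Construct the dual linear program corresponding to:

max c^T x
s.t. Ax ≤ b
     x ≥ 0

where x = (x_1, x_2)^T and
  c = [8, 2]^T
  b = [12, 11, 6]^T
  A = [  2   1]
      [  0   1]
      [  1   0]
Minimize: z = 12y1 + 11y2 + 6y3

Subject to:
  C1: -2y1 - y3 ≤ -8
  C2: -y1 - y2 ≤ -2
  y1, y2, y3 ≥ 0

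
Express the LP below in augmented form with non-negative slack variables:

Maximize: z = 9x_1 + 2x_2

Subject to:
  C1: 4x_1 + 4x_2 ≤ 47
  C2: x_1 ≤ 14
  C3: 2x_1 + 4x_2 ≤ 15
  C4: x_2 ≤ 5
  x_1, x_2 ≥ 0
max z = 9x_1 + 2x_2

s.t.
  4x_1 + 4x_2 + s1 = 47
  x_1 + s2 = 14
  2x_1 + 4x_2 + s3 = 15
  x_2 + s4 = 5
  x_1, x_2, s1, s2, s3, s4 ≥ 0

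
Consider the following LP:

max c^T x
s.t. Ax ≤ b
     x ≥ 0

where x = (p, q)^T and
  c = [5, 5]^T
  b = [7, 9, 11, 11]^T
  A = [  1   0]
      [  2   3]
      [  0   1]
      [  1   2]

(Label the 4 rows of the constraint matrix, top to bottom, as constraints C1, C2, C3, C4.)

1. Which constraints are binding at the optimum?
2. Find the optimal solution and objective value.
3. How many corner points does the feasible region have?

1. C2, q ≥ 0
2. p = 4.5, q = 0, z = 22.5
3. 3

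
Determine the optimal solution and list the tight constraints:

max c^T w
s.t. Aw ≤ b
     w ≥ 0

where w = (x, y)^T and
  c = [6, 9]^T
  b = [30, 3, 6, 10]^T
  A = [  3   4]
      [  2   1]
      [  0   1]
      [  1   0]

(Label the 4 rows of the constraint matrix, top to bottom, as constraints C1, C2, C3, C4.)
Optimal: x = 0, y = 3
Slack at optimum:
  C1: slack = 18
  C2: slack = 0 (binding)
  C3: slack = 3
  C4: slack = 10
  x ≥ 0: x = 0 (binding)
  y ≥ 0: y = 3
Binding constraints: C2, x ≥ 0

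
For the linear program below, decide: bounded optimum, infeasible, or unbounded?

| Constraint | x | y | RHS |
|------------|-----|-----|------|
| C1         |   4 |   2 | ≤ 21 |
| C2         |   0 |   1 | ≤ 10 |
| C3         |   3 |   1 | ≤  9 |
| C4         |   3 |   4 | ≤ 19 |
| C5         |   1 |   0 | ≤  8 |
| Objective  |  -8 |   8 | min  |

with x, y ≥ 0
The point (3, 0) satisfies every constraint, so the LP is feasible; the constraints give x ≤ 8 and y ≤ 10, which with x, y ≥ 0 keep the feasible region inside a bounded box. A feasible, bounded LP attains a finite optimum at a vertex.

The LP has an optimal solution: (3, 0) with z = -24.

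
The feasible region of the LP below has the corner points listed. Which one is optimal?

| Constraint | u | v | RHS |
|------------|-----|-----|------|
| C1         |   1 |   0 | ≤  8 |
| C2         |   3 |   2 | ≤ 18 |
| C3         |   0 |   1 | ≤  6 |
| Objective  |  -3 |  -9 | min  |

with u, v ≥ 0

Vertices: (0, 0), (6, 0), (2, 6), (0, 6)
Evaluating z = -3u - 9v at each vertex:
  (0, 0): z = 0
  (6, 0): z = -18
  (2, 6): z = -60
  (0, 6): z = -54

The smallest value is z = -60, attained at (2, 6).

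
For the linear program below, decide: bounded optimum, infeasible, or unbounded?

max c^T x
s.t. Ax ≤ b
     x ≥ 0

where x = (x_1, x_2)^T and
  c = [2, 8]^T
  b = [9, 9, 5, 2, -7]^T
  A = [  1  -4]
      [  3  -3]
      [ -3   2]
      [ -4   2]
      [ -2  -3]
Feasible point: (1, 2) satisfies every constraint, so the LP is feasible.
Direction d = (1, 1): for each constraint row a, a·d ≤ 0 —
  (1)(1) + (-4)(1) = -3 ≤ 0
  (3)(1) + (-3)(1) = 0 ≤ 0
  (-3)(1) + (2)(1) = -1 ≤ 0
  (-4)(1) + (2)(1) = -2 ≤ 0
  (-2)(1) + (-3)(1) = -5 ≤ 0
and d ≥ 0, so (1, 2) + t·d stays feasible for every t ≥ 0. Along this ray z = 2x_1 + 8x_2 changes by 10 per unit t, so z → +∞.

Unbounded — the objective can increase without bound over the feasible region.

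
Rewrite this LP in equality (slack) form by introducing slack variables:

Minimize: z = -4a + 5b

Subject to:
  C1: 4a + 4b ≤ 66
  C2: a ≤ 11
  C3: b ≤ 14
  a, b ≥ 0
min z = -4a + 5b

s.t.
  4a + 4b + s1 = 66
  a + s2 = 11
  b + s3 = 14
  a, b, s1, s2, s3 ≥ 0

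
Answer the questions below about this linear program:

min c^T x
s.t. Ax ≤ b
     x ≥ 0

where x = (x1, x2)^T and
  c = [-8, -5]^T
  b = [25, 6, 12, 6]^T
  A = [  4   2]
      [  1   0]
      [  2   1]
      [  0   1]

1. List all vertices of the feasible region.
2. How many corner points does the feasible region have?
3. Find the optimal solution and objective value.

1. (0, 0), (6, 0), (3, 6), (0, 6)
2. 4
3. x1 = 3, x2 = 6, z = -54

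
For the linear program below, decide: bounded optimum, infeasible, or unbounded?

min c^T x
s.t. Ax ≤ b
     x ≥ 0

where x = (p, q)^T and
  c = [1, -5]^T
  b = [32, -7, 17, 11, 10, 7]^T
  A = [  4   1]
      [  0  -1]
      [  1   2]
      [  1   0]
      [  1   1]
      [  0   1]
The point (0, 7) satisfies every constraint, so the LP is feasible; the constraints give p ≤ 11 and q ≤ 7, which with p, q ≥ 0 keep the feasible region inside a bounded box. A feasible, bounded LP attains a finite optimum at a vertex.

Evaluating z = p - 5q at each vertex:
  (3, 7): z = -32
  (0, 7): z = -35

Bounded optimum: z* = -35 at (0, 7).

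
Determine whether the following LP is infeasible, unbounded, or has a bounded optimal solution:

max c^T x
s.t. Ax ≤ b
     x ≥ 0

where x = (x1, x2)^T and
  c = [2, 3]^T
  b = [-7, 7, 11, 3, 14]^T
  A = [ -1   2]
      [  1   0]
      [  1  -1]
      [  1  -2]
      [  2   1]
One constraint requires x1 - 2x2 ≤ 3, while the constraint -x1 + 2x2 ≤ -7 is equivalent to x1 - 2x2 ≥ 7. Together they would need 7 ≤ x1 - 2x2 ≤ 3, which is impossible since 7 > 3. No point satisfies all constraints.

Infeasible: no point satisfies all constraints simultaneously.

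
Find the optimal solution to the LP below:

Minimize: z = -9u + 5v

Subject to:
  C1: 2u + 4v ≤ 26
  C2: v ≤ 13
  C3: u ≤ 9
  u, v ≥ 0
u = 9, v = 0, z = -81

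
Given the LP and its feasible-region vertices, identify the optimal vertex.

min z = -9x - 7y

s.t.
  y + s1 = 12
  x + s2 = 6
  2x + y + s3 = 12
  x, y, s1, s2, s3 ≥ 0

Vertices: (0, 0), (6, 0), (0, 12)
(0, 12) with z = -84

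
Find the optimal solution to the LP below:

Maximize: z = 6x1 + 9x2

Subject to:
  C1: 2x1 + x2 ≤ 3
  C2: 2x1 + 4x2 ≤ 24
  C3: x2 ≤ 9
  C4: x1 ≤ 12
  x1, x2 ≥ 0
Each vertex is the intersection of two constraint boundaries that also satisfies all remaining constraints:
  x1 = 0 and x2 = 0 → (0, 0)
  2x1 + x2 = 3 and x2 = 0 → (1.5, 0)
  2x1 + x2 = 3 and x1 = 0 → (0, 3)

Evaluating z = 6x1 + 9x2 at each vertex:
  (0, 0): z = 0
  (1.5, 0): z = 9
  (0, 3): z = 27

The maximum is at (0, 3) with z = 27.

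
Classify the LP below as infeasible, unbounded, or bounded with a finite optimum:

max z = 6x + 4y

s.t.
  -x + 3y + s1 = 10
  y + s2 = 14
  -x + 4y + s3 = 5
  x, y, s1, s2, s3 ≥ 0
Feasible point: (0, 0) satisfies every constraint, so the LP is feasible.
Direction d = (1, 0): for each constraint row a, a·d ≤ 0 —
  (-1)(1) + (3)(0) = -1 ≤ 0
  (0)(1) + (1)(0) = 0 ≤ 0
  (-1)(1) + (4)(0) = -1 ≤ 0
and d ≥ 0, so (0, 0) + t·d stays feasible for every t ≥ 0. Along this ray z = 6x + 4y changes by 6 per unit t, so z → +∞.

Unbounded: there is a feasible ray along which z → +∞.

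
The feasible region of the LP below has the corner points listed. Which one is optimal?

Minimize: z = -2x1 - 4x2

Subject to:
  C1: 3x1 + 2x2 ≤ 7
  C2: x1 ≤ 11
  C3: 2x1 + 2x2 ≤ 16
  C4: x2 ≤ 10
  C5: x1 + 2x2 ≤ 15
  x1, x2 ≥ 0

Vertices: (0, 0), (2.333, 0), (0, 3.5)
Evaluating z = -2x1 - 4x2 at each vertex:
  (0, 0): z = 0
  (2.333, 0): z = -4.667
  (0, 3.5): z = -14

The smallest value is z = -14, attained at (0, 3.5).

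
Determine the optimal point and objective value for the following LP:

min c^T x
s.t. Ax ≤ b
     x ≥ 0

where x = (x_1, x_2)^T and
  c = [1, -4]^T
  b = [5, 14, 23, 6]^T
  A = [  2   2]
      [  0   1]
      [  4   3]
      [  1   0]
Each vertex is the intersection of two constraint boundaries that also satisfies all remaining constraints:
  x_1 = 0 and x_2 = 0 → (0, 0)
  2x_1 + 2x_2 = 5 and x_2 = 0 → (2.5, 0)
  2x_1 + 2x_2 = 5 and x_1 = 0 → (0, 2.5)

Evaluating z = x_1 - 4x_2 at each vertex:
  (0, 0): z = 0
  (2.5, 0): z = 2.5
  (0, 2.5): z = -10

The minimum is at (0, 2.5) with z = -10.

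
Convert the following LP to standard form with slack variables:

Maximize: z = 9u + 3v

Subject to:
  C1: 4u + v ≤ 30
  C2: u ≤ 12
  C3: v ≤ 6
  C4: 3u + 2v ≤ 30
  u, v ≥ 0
max z = 9u + 3v

s.t.
  4u + v + s1 = 30
  u + s2 = 12
  v + s3 = 6
  3u + 2v + s4 = 30
  u, v, s1, s2, s3, s4 ≥ 0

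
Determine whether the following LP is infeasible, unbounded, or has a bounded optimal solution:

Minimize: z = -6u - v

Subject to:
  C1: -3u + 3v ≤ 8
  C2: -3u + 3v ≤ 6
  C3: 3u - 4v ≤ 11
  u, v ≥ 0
Feasible point: (0, 0) satisfies every constraint, so the LP is feasible.
Direction d = (1, 1): for each constraint row a, a·d ≤ 0 —
  (-3)(1) + (3)(1) = 0 ≤ 0
  (-3)(1) + (3)(1) = 0 ≤ 0
  (3)(1) + (-4)(1) = -1 ≤ 0
and d ≥ 0, so (0, 0) + t·d stays feasible for every t ≥ 0. Along this ray z = -6u - v changes by -7 per unit t, so z → −∞.

Unbounded: there is a feasible ray along which z → −∞.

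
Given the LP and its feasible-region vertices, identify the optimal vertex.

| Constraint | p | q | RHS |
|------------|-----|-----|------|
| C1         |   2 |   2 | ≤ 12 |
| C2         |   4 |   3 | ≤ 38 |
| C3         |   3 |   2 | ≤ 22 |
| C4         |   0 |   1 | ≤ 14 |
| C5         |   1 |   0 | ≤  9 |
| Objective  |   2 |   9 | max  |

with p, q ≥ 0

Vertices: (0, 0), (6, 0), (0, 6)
Evaluating z = 2p + 9q at each vertex:
  (0, 0): z = 0
  (6, 0): z = 12
  (0, 6): z = 54

The largest value is z = 54, attained at (0, 6).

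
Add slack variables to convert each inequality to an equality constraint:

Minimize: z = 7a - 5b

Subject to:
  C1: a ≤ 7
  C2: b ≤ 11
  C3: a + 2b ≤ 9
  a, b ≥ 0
min z = 7a - 5b

s.t.
  a + s1 = 7
  b + s2 = 11
  a + 2b + s3 = 9
  a, b, s1, s2, s3 ≥ 0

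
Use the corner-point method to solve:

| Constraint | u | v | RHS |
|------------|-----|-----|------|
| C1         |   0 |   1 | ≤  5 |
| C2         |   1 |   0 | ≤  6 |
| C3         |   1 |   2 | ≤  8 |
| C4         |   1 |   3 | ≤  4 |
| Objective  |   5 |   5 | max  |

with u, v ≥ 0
u = 4, v = 0, z = 20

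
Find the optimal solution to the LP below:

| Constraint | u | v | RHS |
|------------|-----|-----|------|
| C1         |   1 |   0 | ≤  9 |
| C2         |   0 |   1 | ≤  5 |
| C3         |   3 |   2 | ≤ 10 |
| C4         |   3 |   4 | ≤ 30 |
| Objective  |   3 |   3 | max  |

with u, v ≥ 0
Each vertex is the intersection of two constraint boundaries that also satisfies all remaining constraints:
  u = 0 and v = 0 → (0, 0)
  3u + 2v = 10 and v = 0 → (3.333, 0)
  v = 5 and 3u + 2v = 10 → (0, 5)

Evaluating z = 3u + 3v at each vertex:
  (0, 0): z = 0
  (3.333, 0): z = 10
  (0, 5): z = 15

The maximum is at (0, 5) with z = 15.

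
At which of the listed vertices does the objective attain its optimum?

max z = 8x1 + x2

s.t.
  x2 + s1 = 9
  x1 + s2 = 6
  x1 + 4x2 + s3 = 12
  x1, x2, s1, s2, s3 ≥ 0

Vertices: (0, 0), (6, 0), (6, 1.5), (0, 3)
(6, 1.5) with z = 49.5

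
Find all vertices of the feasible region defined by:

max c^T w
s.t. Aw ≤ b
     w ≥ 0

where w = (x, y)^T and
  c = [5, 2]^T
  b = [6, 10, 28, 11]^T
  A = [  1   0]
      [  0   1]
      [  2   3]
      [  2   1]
Each vertex is the intersection of two constraint boundaries that also satisfies all remaining constraints:
  x = 0 and y = 0 → (0, 0)
  2x + y = 11 and y = 0 → (5.5, 0)
  2x + 3y = 28 and 2x + y = 11 → (1.25, 8.5)
  2x + 3y = 28 and x = 0 → (0, 9.333)

Vertices: (0, 0), (5.5, 0), (1.25, 8.5), (0, 9.333)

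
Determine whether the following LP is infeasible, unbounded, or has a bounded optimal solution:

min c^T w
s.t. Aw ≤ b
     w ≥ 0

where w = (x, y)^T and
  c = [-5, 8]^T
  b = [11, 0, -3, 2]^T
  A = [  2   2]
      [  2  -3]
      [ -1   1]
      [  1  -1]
One constraint requires x - y ≤ 2, while the constraint -x + y ≤ -3 is equivalent to x - y ≥ 3. Together they would need 3 ≤ x - y ≤ 2, which is impossible since 3 > 2. No point satisfies all constraints.

The feasible region is empty; the LP is infeasible.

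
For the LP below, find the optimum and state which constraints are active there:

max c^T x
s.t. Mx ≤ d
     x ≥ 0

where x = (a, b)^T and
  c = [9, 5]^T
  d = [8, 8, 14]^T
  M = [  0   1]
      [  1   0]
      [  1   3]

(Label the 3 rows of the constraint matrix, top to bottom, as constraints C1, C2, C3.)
Optimal: a = 8, b = 2
Slack at optimum:
  C1: slack = 6
  C2: slack = 0 (binding)
  C3: slack = 0 (binding)
  a ≥ 0: a = 8
  b ≥ 0: b = 2
Binding constraints: C2, C3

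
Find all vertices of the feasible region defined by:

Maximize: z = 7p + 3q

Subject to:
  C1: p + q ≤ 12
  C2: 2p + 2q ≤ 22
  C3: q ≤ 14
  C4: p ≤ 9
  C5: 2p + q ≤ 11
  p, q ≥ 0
Each vertex is the intersection of two constraint boundaries that also satisfies all remaining constraints:
  p = 0 and q = 0 → (0, 0)
  2p + q = 11 and q = 0 → (5.5, 0)
  2p + 2q = 22 and 2p + q = 11 → (0, 11)

Vertices: (0, 0), (5.5, 0), (0, 11)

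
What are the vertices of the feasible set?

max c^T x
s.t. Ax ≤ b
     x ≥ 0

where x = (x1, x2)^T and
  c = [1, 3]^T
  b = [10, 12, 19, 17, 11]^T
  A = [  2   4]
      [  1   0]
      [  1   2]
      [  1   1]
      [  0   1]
Each vertex is the intersection of two constraint boundaries that also satisfies all remaining constraints:
  x1 = 0 and x2 = 0 → (0, 0)
  2x1 + 4x2 = 10 and x2 = 0 → (5, 0)
  2x1 + 4x2 = 10 and x1 = 0 → (0, 2.5)

Vertices: (0, 0), (5, 0), (0, 2.5)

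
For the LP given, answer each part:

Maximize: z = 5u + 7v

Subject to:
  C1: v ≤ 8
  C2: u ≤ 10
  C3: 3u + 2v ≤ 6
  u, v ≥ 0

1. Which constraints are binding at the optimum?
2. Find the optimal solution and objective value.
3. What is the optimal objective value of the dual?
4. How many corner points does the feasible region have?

1. C3, u ≥ 0
2. u = 0, v = 3, z = 21
3. 21 (by strong duality, equal to the primal optimum)
4. 3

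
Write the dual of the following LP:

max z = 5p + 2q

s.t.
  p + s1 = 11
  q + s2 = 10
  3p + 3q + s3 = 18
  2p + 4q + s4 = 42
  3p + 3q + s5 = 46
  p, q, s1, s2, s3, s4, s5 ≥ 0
Minimize: z = 11y1 + 10y2 + 18y3 + 42y4 + 46y5

Subject to:
  C1: -y1 - 3y3 - 2y4 - 3y5 ≤ -5
  C2: -y2 - 3y3 - 4y4 - 3y5 ≤ -2
  y1, y2, y3, y4, y5 ≥ 0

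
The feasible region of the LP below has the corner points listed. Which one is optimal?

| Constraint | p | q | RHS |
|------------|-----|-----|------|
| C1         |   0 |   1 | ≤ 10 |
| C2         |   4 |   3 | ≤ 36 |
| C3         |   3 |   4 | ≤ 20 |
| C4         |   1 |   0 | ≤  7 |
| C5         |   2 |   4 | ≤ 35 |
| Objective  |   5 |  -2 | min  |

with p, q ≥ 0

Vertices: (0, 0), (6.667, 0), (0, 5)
Evaluating z = 5p - 2q at each vertex:
  (0, 0): z = 0
  (6.667, 0): z = 33.33
  (0, 5): z = -10

The smallest value is z = -10, attained at (0, 5).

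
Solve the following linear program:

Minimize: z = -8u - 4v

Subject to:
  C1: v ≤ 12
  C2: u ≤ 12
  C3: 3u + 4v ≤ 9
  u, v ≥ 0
u = 3, v = 0, z = -24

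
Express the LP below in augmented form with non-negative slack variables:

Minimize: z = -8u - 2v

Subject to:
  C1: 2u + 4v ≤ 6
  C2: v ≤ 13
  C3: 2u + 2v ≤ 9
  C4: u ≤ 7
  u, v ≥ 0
min z = -8u - 2v

s.t.
  2u + 4v + s1 = 6
  v + s2 = 13
  2u + 2v + s3 = 9
  u + s4 = 7
  u, v, s1, s2, s3, s4 ≥ 0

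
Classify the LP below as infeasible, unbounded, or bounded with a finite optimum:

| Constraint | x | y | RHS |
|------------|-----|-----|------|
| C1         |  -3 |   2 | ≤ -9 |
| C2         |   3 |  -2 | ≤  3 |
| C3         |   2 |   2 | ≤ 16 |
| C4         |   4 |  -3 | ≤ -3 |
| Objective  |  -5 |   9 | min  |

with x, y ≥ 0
C2 requires 3x - 2y ≤ 3, while C1 (-3x + 2y ≤ -9) is equivalent to 3x - 2y ≥ 9. Together they would need 9 ≤ 3x - 2y ≤ 3, which is impossible since 9 > 3. No point satisfies all constraints.

The feasible region is empty; the LP is infeasible.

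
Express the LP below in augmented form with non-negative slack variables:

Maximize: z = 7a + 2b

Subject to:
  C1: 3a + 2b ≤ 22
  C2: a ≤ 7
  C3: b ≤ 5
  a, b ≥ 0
max z = 7a + 2b

s.t.
  3a + 2b + s1 = 22
  a + s2 = 7
  b + s3 = 5
  a, b, s1, s2, s3 ≥ 0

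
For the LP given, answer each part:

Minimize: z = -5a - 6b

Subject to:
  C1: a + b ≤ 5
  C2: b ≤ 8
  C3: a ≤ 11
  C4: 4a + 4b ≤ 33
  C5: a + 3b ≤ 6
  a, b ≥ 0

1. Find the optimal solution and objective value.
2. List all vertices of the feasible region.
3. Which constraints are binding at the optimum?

1. a = 4.5, b = 0.5, z = -25.5
2. (0, 0), (5, 0), (4.5, 0.5), (0, 2)
3. C1, C5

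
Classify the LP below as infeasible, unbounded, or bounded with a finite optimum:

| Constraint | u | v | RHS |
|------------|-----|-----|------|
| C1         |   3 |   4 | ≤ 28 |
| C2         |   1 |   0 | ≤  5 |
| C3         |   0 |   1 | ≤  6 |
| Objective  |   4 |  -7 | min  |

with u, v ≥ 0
The point (0, 6) satisfies every constraint, so the LP is feasible; the constraints give u ≤ 5 and v ≤ 6, which with u, v ≥ 0 keep the feasible region inside a bounded box. A feasible, bounded LP attains a finite optimum at a vertex.

Evaluating z = 4u - 7v at each vertex:
  (0, 0): z = 0
  (5, 0): z = 20
  (5, 3.25): z = -2.75
  (1.333, 6): z = -36.67
  (0, 6): z = -42

The LP has an optimal solution: (0, 6) with z = -42.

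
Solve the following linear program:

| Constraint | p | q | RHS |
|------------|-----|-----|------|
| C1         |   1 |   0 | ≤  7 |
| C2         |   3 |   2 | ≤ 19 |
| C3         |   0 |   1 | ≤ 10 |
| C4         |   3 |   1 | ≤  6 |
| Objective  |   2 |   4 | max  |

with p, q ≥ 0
Each vertex is the intersection of two constraint boundaries that also satisfies all remaining constraints:
  p = 0 and q = 0 → (0, 0)
  3p + q = 6 and q = 0 → (2, 0)
  3p + q = 6 and p = 0 → (0, 6)

Evaluating z = 2p + 4q at each vertex:
  (0, 0): z = 0
  (2, 0): z = 4
  (0, 6): z = 24

The maximum is at (0, 6) with z = 24.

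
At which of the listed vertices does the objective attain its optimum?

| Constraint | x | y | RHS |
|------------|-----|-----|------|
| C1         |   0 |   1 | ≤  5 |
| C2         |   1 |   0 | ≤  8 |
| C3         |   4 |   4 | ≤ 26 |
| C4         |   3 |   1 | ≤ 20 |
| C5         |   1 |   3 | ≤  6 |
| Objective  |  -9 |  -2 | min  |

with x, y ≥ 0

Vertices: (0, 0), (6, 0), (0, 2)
Evaluating z = -9x - 2y at each vertex:
  (0, 0): z = 0
  (6, 0): z = -54
  (0, 2): z = -4

The smallest value is z = -54, attained at (6, 0).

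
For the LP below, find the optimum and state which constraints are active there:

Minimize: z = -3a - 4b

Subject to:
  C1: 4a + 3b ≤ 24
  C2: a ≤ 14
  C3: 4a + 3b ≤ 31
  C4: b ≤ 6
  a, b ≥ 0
Optimal: a = 1.5, b = 6
Slack at optimum:
  C1: slack = 0 (binding)
  C2: slack = 12.5
  C3: slack = 7
  C4: slack = 0 (binding)
  a ≥ 0: a = 1.5
  b ≥ 0: b = 6
Binding constraints: C1, C4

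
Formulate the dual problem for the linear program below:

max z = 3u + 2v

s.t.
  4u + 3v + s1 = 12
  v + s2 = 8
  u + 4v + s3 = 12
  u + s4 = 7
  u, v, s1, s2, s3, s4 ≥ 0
Minimize: z = 12y1 + 8y2 + 12y3 + 7y4

Subject to:
  C1: -4y1 - y3 - y4 ≤ -3
  C2: -3y1 - y2 - 4y3 ≤ -2
  y1, y2, y3, y4 ≥ 0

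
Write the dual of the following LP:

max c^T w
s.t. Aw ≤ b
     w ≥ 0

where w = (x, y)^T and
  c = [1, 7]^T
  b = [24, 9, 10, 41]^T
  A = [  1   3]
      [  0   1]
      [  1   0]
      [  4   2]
Minimize: z = 24y1 + 9y2 + 10y3 + 41y4

Subject to:
  C1: -y1 - y3 - 4y4 ≤ -1
  C2: -3y1 - y2 - 2y4 ≤ -7
  y1, y2, y3, y4 ≥ 0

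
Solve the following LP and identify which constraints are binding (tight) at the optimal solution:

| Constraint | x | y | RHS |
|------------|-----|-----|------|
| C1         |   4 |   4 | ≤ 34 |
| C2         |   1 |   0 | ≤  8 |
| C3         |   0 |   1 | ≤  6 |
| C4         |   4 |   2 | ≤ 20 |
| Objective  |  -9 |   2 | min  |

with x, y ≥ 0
Optimal: x = 5, y = 0
Slack at optimum:
  C1: slack = 14
  C2: slack = 3
  C3: slack = 6
  C4: slack = 0 (binding)
  x ≥ 0: x = 5
  y ≥ 0: y = 0 (binding)
Binding constraints: C4, y ≥ 0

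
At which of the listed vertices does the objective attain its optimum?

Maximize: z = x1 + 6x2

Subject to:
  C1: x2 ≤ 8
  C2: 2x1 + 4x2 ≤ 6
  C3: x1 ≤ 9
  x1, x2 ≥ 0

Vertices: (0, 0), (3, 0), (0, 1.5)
(0, 1.5) with z = 9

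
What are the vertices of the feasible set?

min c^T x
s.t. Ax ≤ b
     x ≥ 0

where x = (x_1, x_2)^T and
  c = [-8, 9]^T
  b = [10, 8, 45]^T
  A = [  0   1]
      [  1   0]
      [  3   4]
Each vertex is the intersection of two constraint boundaries that also satisfies all remaining constraints:
  x_1 = 0 and x_2 = 0 → (0, 0)
  x_1 = 8 and x_2 = 0 → (8, 0)
  x_1 = 8 and 3x_1 + 4x_2 = 45 → (8, 5.25)
  x_2 = 10 and 3x_1 + 4x_2 = 45 → (1.667, 10)
  x_2 = 10 and x_1 = 0 → (0, 10)

Vertices: (0, 0), (8, 0), (8, 5.25), (1.667, 10), (0, 10)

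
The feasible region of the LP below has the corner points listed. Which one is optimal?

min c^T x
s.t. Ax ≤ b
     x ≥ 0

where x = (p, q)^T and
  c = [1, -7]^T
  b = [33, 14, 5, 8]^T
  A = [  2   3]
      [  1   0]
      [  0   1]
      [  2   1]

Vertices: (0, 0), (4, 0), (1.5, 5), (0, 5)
(0, 5) with z = -35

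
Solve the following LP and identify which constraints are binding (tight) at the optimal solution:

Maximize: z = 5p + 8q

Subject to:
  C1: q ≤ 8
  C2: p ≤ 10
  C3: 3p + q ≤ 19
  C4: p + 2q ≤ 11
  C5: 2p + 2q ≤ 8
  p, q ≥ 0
Optimal: p = 0, q = 4
Slack at optimum:
  C1: slack = 4
  C2: slack = 10
  C3: slack = 15
  C4: slack = 3
  C5: slack = 0 (binding)
  p ≥ 0: p = 0 (binding)
  q ≥ 0: q = 4
Binding constraints: C5, p ≥ 0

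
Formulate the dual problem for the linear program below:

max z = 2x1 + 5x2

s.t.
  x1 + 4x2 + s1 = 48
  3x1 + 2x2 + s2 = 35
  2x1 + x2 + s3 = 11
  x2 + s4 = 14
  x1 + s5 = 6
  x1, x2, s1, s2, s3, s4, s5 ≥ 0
Minimize: z = 48y1 + 35y2 + 11y3 + 14y4 + 6y5

Subject to:
  C1: -y1 - 3y2 - 2y3 - y5 ≤ -2
  C2: -4y1 - 2y2 - y3 - y4 ≤ -5
  y1, y2, y3, y4, y5 ≥ 0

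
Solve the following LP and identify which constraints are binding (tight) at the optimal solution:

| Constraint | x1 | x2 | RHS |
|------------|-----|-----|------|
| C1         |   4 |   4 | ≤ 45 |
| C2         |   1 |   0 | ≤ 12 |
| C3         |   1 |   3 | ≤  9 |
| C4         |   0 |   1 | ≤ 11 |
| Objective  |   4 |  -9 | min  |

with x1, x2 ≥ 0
Optimal: x1 = 0, x2 = 3
Binding: C3, x1 ≥ 0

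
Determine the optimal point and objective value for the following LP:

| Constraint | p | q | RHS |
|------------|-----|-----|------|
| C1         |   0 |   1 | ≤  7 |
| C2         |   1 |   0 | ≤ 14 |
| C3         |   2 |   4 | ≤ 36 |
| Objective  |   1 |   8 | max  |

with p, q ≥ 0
Each vertex is the intersection of two constraint boundaries that also satisfies all remaining constraints:
  p = 0 and q = 0 → (0, 0)
  p = 14 and q = 0 → (14, 0)
  p = 14 and 2p + 4q = 36 → (14, 2)
  q = 7 and 2p + 4q = 36 → (4, 7)
  q = 7 and p = 0 → (0, 7)

Evaluating z = p + 8q at each vertex:
  (0, 0): z = 0
  (14, 0): z = 14
  (14, 2): z = 30
  (4, 7): z = 60
  (0, 7): z = 56

The maximum is at (4, 7) with z = 60.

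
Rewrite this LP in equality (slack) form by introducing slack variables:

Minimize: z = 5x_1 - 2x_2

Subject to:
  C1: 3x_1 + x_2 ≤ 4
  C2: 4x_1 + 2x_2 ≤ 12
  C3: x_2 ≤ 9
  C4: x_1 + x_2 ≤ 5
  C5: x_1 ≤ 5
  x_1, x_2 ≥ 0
min z = 5x_1 - 2x_2

s.t.
  3x_1 + x_2 + s1 = 4
  4x_1 + 2x_2 + s2 = 12
  x_2 + s3 = 9
  x_1 + x_2 + s4 = 5
  x_1 + s5 = 5
  x_1, x_2, s1, s2, s3, s4, s5 ≥ 0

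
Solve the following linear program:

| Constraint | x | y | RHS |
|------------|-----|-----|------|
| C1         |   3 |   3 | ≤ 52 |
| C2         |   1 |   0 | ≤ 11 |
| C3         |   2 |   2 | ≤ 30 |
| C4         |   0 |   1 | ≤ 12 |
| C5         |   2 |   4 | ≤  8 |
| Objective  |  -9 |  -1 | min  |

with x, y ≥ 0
Each vertex is the intersection of two constraint boundaries that also satisfies all remaining constraints:
  x = 0 and y = 0 → (0, 0)
  2x + 4y = 8 and y = 0 → (4, 0)
  2x + 4y = 8 and x = 0 → (0, 2)

Evaluating z = -9x - y at each vertex:
  (0, 0): z = 0
  (4, 0): z = -36
  (0, 2): z = -2

The minimum is at (4, 0) with z = -36.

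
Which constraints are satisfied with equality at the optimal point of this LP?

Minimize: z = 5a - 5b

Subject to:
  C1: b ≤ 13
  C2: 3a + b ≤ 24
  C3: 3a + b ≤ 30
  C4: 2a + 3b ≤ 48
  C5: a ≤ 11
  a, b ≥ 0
Optimal: a = 0, b = 13
Slack at optimum:
  C1: slack = 0 (binding)
  C2: slack = 11
  C3: slack = 17
  C4: slack = 9
  C5: slack = 11
  a ≥ 0: a = 0 (binding)
  b ≥ 0: b = 13
Binding constraints: C1, a ≥ 0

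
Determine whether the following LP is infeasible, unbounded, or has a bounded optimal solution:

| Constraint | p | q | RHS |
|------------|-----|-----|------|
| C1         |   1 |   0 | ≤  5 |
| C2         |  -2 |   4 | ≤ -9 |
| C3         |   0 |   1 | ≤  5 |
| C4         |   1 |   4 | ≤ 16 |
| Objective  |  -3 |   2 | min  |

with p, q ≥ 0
The point (5, 0) satisfies every constraint, so the LP is feasible; the constraints give p ≤ 5 and q ≤ 5, which with p, q ≥ 0 keep the feasible region inside a bounded box. A feasible, bounded LP attains a finite optimum at a vertex.

The LP has an optimal solution: (5, 0) with z = -15.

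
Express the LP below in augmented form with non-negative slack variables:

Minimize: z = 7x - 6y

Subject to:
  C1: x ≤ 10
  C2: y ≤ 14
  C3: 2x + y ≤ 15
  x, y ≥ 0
min z = 7x - 6y

s.t.
  x + s1 = 10
  y + s2 = 14
  2x + y + s3 = 15
  x, y, s1, s2, s3 ≥ 0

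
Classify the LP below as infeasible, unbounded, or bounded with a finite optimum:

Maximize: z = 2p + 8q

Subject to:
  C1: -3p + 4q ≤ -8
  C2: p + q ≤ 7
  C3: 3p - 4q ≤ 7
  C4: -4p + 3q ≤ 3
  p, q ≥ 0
C3 requires 3p - 4q ≤ 7, while C1 (-3p + 4q ≤ -8) is equivalent to 3p - 4q ≥ 8. Together they would need 8 ≤ 3p - 4q ≤ 7, which is impossible since 8 > 7. No point satisfies all constraints.

Infeasible: no point satisfies all constraints simultaneously.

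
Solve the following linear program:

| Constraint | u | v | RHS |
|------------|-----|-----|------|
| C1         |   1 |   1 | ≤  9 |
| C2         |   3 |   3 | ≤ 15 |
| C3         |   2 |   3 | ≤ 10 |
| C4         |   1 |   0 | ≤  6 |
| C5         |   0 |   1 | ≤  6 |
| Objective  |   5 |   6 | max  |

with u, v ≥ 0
u = 5, v = 0, z = 25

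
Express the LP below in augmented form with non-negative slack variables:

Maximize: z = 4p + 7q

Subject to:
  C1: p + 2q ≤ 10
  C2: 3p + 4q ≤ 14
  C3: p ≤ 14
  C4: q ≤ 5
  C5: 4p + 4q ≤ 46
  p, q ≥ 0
max z = 4p + 7q

s.t.
  p + 2q + s1 = 10
  3p + 4q + s2 = 14
  p + s3 = 14
  q + s4 = 5
  4p + 4q + s5 = 46
  p, q, s1, s2, s3, s4, s5 ≥ 0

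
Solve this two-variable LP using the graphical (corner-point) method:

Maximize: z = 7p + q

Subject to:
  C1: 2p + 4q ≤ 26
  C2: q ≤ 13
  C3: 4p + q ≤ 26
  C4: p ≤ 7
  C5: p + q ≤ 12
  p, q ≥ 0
Each vertex is the intersection of two constraint boundaries that also satisfies all remaining constraints:
  p = 0 and q = 0 → (0, 0)
  4p + q = 26 and q = 0 → (6.5, 0)
  2p + 4q = 26 and 4p + q = 26 → (5.571, 3.714)
  2p + 4q = 26 and p = 0 → (0, 6.5)

Evaluating z = 7p + q at each vertex:
  (0, 0): z = 0
  (6.5, 0): z = 45.5
  (5.571, 3.714): z = 42.71
  (0, 6.5): z = 6.5

The maximum is at (6.5, 0) with z = 45.5.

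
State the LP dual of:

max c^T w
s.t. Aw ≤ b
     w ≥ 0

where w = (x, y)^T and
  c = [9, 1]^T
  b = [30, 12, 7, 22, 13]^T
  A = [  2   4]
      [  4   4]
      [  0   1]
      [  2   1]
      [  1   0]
Minimize: z = 30y1 + 12y2 + 7y3 + 22y4 + 13y5

Subject to:
  C1: -2y1 - 4y2 - 2y4 - y5 ≤ -9
  C2: -4y1 - 4y2 - y3 - y4 ≤ -1
  y1, y2, y3, y4, y5 ≥ 0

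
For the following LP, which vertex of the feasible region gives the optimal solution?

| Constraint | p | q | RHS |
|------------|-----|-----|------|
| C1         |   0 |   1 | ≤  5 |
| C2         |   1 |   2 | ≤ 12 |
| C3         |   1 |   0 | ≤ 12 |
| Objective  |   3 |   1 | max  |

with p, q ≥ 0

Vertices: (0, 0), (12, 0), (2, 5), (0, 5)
(12, 0) with z = 36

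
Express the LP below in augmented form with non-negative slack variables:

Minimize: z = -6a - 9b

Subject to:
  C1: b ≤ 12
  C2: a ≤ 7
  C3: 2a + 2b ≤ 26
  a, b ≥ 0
min z = -6a - 9b

s.t.
  b + s1 = 12
  a + s2 = 7
  2a + 2b + s3 = 26
  a, b, s1, s2, s3 ≥ 0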